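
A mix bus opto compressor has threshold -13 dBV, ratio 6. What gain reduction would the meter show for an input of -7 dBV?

5 dB

The signal is 6 dB above threshold.
After 6:1 compression the overshoot becomes 6/6 = 1 dB.
GR = overshoot in − overshoot out = 6 − 1 = 5 dB.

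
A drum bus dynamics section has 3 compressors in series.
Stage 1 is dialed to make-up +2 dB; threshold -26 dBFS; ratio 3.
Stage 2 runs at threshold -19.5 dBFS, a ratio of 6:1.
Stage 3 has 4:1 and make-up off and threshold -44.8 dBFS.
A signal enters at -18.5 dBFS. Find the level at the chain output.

-38.975 dBFS

Stage 1: 7.5 dB above -26 dBFS, reduced 3:1 to 2.5 dB above → -23.5 dBFS; +2 dB make-up → -21.5 dBFS.
Stage 2: -21.5 dBFS ≤ -19.5 dBFS, so stage 2 doesn't engage; output -21.5 dBFS.
Stage 3: -21.5 dBFS is 23.3 dB over -44.8 dBFS; at 4:1 that becomes 5.825 dB over, giving -38.975 dBFS.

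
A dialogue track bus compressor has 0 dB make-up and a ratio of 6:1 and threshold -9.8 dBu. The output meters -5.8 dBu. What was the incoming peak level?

14.2 dBu

That's 4 dB above the -9.8 dBu threshold.
Undo the ratio: input overshoot = 4 × 6 = 24 dB, giving input = 14.2 dBu.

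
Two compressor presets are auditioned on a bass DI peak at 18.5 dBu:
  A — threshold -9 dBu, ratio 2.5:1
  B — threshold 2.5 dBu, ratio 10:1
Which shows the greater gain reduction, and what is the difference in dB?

A, by 2.1 dB

A: 27.5 dB over, compressed to 11 dB over, so 16.5 dB of GR.
B: 16 dB over, compressed to 1.6 dB over, so 14.4 dB of GR.
A applies 2.1 dB more gain reduction.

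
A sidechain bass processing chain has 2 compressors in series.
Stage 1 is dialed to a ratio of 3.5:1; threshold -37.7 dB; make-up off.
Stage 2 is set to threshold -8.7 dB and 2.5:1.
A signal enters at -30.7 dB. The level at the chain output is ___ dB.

Stage 1: overshoot 7 dB → 7/3.5 = 2 dB → -35.7 dB.
Stage 2: -35.7 dB ≤ -8.7 dB, so stage 2 doesn't engage; output -35.7 dB.

-35.7 dB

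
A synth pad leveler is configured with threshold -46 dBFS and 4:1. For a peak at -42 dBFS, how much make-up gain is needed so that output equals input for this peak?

3 dB

The peak compresses to -46 + 4/4 = -45 dBFS.
To reach -42 dBFS requires -42 − (-45) = 3 dB of make-up.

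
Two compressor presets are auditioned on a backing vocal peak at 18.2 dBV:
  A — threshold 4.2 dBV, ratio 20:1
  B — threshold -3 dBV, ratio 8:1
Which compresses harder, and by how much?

B, by 5.25 dB

A: overshoot 14 dB → output overshoot 0.7 dB → GR 13.3 dB.
B: overshoot 21.2 dB → output overshoot 2.65 dB → GR 18.55 dB.
B reduces 5.25 dB more.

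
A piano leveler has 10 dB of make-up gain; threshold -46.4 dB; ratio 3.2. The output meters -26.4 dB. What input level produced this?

Stripping the +10 dB make-up gives -36.4 dB at the gain stage.
Post-compression overshoot = -36.4 − (-46.4) = 10 dB.
Input overshoot = R × output overshoot = 32 dB → input = -46.4 + 32 = -14.4 dB.

-14.4 dB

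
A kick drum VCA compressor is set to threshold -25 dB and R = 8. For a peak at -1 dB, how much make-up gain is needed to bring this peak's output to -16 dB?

Overshoot 24 dB → 24/8 = 3 dB after compression, so the compressed level is -25 + 3 = -22 dB.
Make-up = target − compressed = -16 − (-22) = 6 dB.

6 dB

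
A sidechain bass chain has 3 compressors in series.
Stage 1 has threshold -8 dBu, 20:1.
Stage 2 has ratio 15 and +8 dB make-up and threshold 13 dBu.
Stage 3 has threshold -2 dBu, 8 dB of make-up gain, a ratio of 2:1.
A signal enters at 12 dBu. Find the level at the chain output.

Stage 1: overshoot 20 dB → 20/20 = 1 dB → -7 dBu.
Stage 2: below threshold (-7 ≤ 13); passes unchanged; make-up brings it to 1 dBu.
Stage 3: 1 dBu is 3 dB over -2 dBu; at 2:1 that becomes 1.5 dB over, giving -0.5 dBu; +8 dB make-up → 7.5 dBu.

7.5 dBu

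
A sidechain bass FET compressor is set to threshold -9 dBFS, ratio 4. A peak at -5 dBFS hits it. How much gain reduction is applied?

Overshoot = -5 − (-9) = 4 dB.
At 4:1, output sits 4/4 = 1 dB above threshold.
GR = overshoot in − overshoot out = 4 − 1 = 3 dB.

3 dB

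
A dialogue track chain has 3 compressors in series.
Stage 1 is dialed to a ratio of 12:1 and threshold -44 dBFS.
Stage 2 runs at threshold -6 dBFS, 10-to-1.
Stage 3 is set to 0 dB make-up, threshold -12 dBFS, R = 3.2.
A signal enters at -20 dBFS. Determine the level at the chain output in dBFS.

-42 dBFS

Stage 1: overshoot 24 dB → 24/12 = 2 dB → -42 dBFS.
Stage 2: below threshold (-42 ≤ -6); passes unchanged; output -42 dBFS.
Stage 3: -42 dBFS ≤ -12 dBFS, so stage 3 doesn't engage; output -42 dBFS.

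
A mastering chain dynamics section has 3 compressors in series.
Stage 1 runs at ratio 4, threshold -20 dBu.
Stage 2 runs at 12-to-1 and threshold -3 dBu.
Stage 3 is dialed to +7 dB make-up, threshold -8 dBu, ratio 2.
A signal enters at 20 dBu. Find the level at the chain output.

Stage 1: overshoot 40 dB → 40/4 = 10 dB → -10 dBu.
Stage 2: -10 dBu is at or below the -3 dBu threshold — no compression; output -10 dBu.
Stage 3: -10 dBu is at or below the -8 dBu threshold — no compression; make-up brings it to -3 dBu.

-3 dBu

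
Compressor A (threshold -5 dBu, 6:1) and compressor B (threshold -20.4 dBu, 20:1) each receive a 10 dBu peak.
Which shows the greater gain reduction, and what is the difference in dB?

A: GR = 15 − 15/6 = 12.5 dB.
B: GR = 30.4 − 30.4/20 = 28.88 dB.
Difference: 16.38 dB in favour of B.

B, by 16.38 dB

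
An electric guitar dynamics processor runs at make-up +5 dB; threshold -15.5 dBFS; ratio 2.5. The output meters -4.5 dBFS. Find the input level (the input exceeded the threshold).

-0.5 dBFS

Stripping the +5 dB make-up gives -9.5 dBFS at the gain stage.
The compressed level sits -9.5 − (-15.5) = 6 dB over threshold.
Input overshoot = R × output overshoot = 15 dB → input = -15.5 + 15 = -0.5 dBFS.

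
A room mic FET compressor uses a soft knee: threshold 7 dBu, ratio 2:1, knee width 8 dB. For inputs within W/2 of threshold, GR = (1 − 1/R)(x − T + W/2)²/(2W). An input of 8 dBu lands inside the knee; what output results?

x − T + W/2 = 8 − 7 + 4 = 5.
GR = (1 − 1/2) × 5² / 16 = 0.5 × 25 / 16 = 0.78125 dB.
Output = 8 − 0.78125 = 7.21875 dBu.

7.21875 dBu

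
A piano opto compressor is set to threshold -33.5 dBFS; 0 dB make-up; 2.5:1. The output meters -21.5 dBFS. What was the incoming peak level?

The compressed level sits -21.5 − (-33.5) = 12 dB over threshold.
Input overshoot = R × output overshoot = 30 dB → input = -33.5 + 30 = -3.5 dBFS.

-3.5 dBFS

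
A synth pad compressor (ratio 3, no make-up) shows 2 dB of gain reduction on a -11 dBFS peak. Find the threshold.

Input is 3 dB above T (since output overshoot × R = input overshoot: (-13 − T)·3 = -11 − T gives T = -14 dBFS).
Check: -14 + (-11 − (-14))/3 = -14 + 1 = -13 dBFS. ✓

-14 dBFS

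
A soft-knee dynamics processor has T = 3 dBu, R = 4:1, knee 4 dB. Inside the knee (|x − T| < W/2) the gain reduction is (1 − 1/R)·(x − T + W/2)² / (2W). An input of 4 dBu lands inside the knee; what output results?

3.15625 dBu

x − T + W/2 = 4 − 3 + 2 = 3.
GR = (1 − 1/4) × 3² / 8 = 0.75 × 9 / 8 = 0.84375 dB.
Output = 4 − 0.84375 = 3.15625 dBu.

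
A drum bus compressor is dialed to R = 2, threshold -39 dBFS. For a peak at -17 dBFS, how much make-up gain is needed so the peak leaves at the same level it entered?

11 dB

The peak compresses to -39 + 22/2 = -28 dBFS.
To reach -17 dBFS requires -17 − (-28) = 11 dB of make-up.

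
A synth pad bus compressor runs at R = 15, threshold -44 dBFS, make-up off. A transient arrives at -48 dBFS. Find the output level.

-48 dBFS

-48 dBFS is 4 dB below the -44 dBFS threshold, so no gain reduction is applied.
Output = input = -48 dBFS.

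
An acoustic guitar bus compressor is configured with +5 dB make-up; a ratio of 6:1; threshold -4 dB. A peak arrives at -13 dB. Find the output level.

-8 dB

-13 dB is 9 dB below the -4 dB threshold, so no gain reduction is applied.
Make-up gain adds 5 dB: -13 + 5 = -8 dB.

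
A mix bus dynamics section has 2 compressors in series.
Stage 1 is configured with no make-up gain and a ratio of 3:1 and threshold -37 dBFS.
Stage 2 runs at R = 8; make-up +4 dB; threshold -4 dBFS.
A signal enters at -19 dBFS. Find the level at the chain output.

-27 dBFS

Stage 1: 18 dB above -37 dBFS, reduced 3:1 to 6 dB above → -31 dBFS.
Stage 2: below threshold (-31 ≤ -4); passes unchanged; make-up brings it to -27 dBFS.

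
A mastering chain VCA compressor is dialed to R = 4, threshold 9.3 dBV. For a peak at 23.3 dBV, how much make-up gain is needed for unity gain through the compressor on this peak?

10.5 dB

The peak compresses to 9.3 + 14/4 = 12.8 dBV.
To reach 23.3 dBV requires 23.3 − 12.8 = 10.5 dB of make-up.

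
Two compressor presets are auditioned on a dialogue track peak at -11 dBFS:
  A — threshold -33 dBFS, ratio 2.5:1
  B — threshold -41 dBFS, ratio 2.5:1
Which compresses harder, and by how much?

A: GR = 22 − 22/2.5 = 13.2 dB.
B: GR = 30 − 30/2.5 = 18 dB.
B reduces 4.8 dB more.

B, by 4.8 dB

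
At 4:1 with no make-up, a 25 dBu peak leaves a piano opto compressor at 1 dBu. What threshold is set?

-7 dBu

Input is 32 dB above T (since output overshoot × R = input overshoot: (1 − T)·4 = 25 − T gives T = -7 dBu).
Check: -7 + (25 − (-7))/4 = -7 + 8 = 1 dBu. ✓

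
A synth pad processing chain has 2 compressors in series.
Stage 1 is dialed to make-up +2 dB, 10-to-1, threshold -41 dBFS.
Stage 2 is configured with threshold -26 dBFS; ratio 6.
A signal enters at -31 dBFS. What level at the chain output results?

-38 dBFS

Stage 1: 10 dB above -41 dBFS, reduced 10:1 to 1 dB above → -40 dBFS; +2 dB make-up → -38 dBFS.
Stage 2: -38 dBFS is at or below the -26 dBFS threshold — no compression; output -38 dBFS.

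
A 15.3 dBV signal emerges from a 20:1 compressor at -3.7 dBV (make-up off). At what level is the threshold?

-4.7 dBV

Let T be the threshold. Output overshoot = (input overshoot)/R, so -3.7 − T = (15.3 − T)/20.
20·(-3.7 − T) = 15.3 − T → 19·T = -74 − 15.3 = -89.3.
T = -89.3/19 = -4.7 dBV.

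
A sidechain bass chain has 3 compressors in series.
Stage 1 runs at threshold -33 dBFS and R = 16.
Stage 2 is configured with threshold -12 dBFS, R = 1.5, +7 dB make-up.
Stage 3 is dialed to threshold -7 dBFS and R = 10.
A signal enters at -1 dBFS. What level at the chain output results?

-24 dBFS

Stage 1: 32 dB above -33 dBFS, reduced 16:1 to 2 dB above → -31 dBFS.
Stage 2: below threshold (-31 ≤ -12); passes unchanged; make-up brings it to -24 dBFS.
Stage 3: below threshold (-24 ≤ -7); passes unchanged; output -24 dBFS.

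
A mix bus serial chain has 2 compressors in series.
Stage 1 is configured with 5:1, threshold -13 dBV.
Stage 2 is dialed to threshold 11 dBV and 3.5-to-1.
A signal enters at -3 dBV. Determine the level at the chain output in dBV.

-11 dBV

Stage 1: 10 dB above -13 dBV, reduced 5:1 to 2 dB above → -11 dBV.
Stage 2: below threshold (-11 ≤ 11); passes unchanged; output -11 dBV.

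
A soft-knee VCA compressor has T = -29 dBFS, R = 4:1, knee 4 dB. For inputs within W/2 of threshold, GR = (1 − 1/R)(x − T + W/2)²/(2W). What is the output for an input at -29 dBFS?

-29.375 dBFS

x − T + W/2 = -29 − (-29) + 2 = 2.
GR = (1 − 1/4) × 2² / 8 = 0.75 × 4 / 8 = 0.375 dB.
Output = -29 − 0.375 = -29.375 dBFS.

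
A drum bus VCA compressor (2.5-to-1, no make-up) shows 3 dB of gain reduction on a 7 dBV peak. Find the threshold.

2 dBV

Let T be the threshold. Output overshoot = (input overshoot)/R, so 4 − T = (7 − T)/2.5.
2.5·(4 − T) = 7 − T → 1.5·T = 10 − 7 = 3.
T = 3/1.5 = 2 dBV.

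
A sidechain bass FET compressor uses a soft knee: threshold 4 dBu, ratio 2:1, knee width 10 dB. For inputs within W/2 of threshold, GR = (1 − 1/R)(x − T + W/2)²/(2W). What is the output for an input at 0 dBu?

x − T + W/2 = 0 − 4 + 5 = 1.
GR = (1 − 1/2) × 1² / 20 = 0.5 × 1 / 20 = 0.025 dB.
Output = 0 − 0.025 = -0.025 dBu.

-0.025 dBu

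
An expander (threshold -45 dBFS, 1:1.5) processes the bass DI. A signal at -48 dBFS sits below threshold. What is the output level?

Undershoot = (-45) − (-48) = 3 dB.
At 1:1.5, that expands to 4.5 dB under threshold.
Output = -45 − 4.5 = -49.5 dBFS.

-49.5 dBFS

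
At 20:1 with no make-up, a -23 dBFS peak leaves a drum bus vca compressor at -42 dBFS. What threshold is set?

-43 dBFS

Input is 20 dB above T (since output overshoot × R = input overshoot: (-42 − T)·20 = -23 − T gives T = -43 dBFS).
Check: -43 + (-23 − (-43))/20 = -43 + 1 = -42 dBFS. ✓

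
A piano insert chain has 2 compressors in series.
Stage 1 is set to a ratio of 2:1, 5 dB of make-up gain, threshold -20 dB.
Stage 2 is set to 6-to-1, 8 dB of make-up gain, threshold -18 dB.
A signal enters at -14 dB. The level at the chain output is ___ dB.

-9 dB

Stage 1: overshoot 6 dB → 6/2 = 3 dB → -17 dB; +5 dB make-up → -12 dB.
Stage 2: overshoot 6 dB → 6/6 = 1 dB → -17 dB; +8 dB make-up → -9 dB.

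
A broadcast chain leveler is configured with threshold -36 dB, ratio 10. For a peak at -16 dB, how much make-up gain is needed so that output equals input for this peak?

Overshoot 20 dB → 20/10 = 2 dB after compression, so the compressed level is -36 + 2 = -34 dB.
Make-up = target − compressed = -16 − (-34) = 18 dB.

18 dB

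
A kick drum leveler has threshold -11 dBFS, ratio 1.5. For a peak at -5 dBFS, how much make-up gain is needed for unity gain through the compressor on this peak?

Without make-up, output = threshold + overshoot/1.5 = -11 + 4 = -7 dBFS.
Gap to target: 2 dB.

2 dB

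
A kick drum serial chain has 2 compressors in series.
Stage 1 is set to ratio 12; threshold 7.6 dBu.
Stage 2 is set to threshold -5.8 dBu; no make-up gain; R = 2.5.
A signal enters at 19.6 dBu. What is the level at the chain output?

Stage 1: 12 dB above 7.6 dBu, reduced 12:1 to 1 dB above → 8.6 dBu.
Stage 2: 8.6 dBu is 14.4 dB over -5.8 dBu; at 2.5:1 that becomes 5.76 dB over, giving -0.04 dBu.

-0.04 dBu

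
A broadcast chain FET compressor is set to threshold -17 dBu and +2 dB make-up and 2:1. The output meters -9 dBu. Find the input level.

Stripping the +2 dB make-up gives -11 dBu at the gain stage.
That's 6 dB above the -17 dBu threshold.
Input overshoot = R × output overshoot = 12 dB → input = -17 + 12 = -5 dBu.

-5 dBu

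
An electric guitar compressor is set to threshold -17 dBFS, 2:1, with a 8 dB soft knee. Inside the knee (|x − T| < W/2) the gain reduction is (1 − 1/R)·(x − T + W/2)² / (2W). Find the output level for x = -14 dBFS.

-15.53125 dBFS

x − T + W/2 = -14 − (-17) + 4 = 7.
GR = (1 − 1/2) × 7² / 16 = 0.5 × 49 / 16 = 1.53125 dB.
Output = -14 − 1.53125 = -15.53125 dBFS.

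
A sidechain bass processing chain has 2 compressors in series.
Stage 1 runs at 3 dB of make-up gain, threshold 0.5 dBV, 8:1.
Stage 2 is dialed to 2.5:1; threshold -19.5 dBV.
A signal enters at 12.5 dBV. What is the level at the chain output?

-9.7 dBV

Stage 1: 12 dB above 0.5 dBV, reduced 8:1 to 1.5 dB above → 2 dBV; +3 dB make-up → 5 dBV.
Stage 2: 24.5 dB above -19.5 dBV, reduced 2.5:1 to 9.8 dB above → -9.7 dBV.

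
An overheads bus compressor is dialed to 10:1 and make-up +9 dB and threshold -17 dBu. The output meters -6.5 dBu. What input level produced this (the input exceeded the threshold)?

Remove make-up: -6.5 − 9 = -15.5 dBu.
The compressed level sits -15.5 − (-17) = 1.5 dB over threshold.
Undo the ratio: input overshoot = 1.5 × 10 = 15 dB, giving input = -2 dBu.

-2 dBu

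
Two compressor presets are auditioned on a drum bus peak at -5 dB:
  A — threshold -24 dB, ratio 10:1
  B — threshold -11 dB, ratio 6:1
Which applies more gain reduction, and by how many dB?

A: 19 dB over, compressed to 1.9 dB over, so 17.1 dB of GR.
B: 6 dB over, compressed to 1 dB over, so 5 dB of GR.
A reduces 12.1 dB more.

A, by 12.1 dB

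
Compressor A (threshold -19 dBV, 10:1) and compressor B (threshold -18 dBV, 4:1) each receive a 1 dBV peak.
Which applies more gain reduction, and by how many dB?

A: overshoot 20 dB → output overshoot 2 dB → GR 18 dB.
B: overshoot 19 dB → output overshoot 4.75 dB → GR 14.25 dB.
A reduces 3.75 dB more.

A, by 3.75 dB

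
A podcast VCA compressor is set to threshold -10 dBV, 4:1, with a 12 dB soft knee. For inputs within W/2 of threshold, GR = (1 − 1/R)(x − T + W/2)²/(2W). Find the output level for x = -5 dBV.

x − T + W/2 = -5 − (-10) + 6 = 11.
GR = (1 − 1/4) × 11² / 24 = 0.75 × 121 / 24 = 3.78125 dB.
Output = -5 − 3.78125 = -8.78125 dBV.

-8.78125 dBV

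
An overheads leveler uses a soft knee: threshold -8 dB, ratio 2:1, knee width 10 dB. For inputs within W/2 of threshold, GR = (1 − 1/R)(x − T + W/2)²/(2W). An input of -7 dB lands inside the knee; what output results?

x − T + W/2 = -7 − (-8) + 5 = 6.
GR = (1 − 1/2) × 6² / 20 = 0.5 × 36 / 20 = 0.9 dB.
Output = -7 − 0.9 = -7.9 dB.

-7.9 dB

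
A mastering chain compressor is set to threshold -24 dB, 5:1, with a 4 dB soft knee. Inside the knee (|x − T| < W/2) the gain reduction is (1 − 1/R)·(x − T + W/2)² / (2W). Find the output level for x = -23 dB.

-23.9 dB

x − T + W/2 = -23 − (-24) + 2 = 3.
GR = (1 − 1/5) × 3² / 8 = 0.8 × 9 / 8 = 0.9 dB.
Output = -23 − 0.9 = -23.9 dB.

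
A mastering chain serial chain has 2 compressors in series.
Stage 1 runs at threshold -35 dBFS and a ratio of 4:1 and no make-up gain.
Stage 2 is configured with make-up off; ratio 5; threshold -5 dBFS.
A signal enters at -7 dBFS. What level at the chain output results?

Stage 1: overshoot 28 dB → 28/4 = 7 dB → -28 dBFS.
Stage 2: -28 dBFS is at or below the -5 dBFS threshold — no compression; output -28 dBFS.

-28 dBFS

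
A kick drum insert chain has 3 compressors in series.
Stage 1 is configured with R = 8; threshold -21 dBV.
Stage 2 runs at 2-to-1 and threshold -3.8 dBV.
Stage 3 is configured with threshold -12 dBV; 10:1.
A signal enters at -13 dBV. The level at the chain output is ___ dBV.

Stage 1: overshoot 8 dB → 8/8 = 1 dB → -20 dBV.
Stage 2: -20 dBV is at or below the -3.8 dBV threshold — no compression; output -20 dBV.
Stage 3: -20 dBV is at or below the -12 dBV threshold — no compression; output -20 dBV.

-20 dBV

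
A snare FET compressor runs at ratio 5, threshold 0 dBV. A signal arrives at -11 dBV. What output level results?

-11 dBV

-11 dBV is 11 dB below the 0 dBV threshold, so no gain reduction is applied.
Output = input = -11 dBV.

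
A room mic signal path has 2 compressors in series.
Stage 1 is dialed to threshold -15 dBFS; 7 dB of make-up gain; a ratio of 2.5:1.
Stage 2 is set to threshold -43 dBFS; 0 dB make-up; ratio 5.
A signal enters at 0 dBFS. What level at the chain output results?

Stage 1: 0 dBFS is 15 dB over -15 dBFS; at 2.5:1 that becomes 6 dB over, giving -9 dBFS; +7 dB make-up → -2 dBFS.
Stage 2: 41 dB above -43 dBFS, reduced 5:1 to 8.2 dB above → -34.8 dBFS.

-34.8 dBFS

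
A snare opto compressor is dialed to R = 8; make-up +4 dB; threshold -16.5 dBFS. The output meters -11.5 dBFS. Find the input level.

Before make-up, the level was -11.5 − 4 = -15.5 dBFS.
That's 1 dB above the -16.5 dBFS threshold.
Before 8:1 compression the overshoot was 1 × 8 = 8 dB, so input = -16.5 + 8 = -8.5 dBFS.

-8.5 dBFS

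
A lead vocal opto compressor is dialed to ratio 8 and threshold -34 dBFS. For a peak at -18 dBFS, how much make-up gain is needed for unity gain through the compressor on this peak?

Overshoot 16 dB → 16/8 = 2 dB after compression, so the compressed level is -34 + 2 = -32 dBFS.
Make-up = target − compressed = -18 − (-32) = 14 dB.

14 dB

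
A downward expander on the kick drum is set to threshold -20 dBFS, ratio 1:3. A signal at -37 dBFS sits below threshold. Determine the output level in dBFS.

Below threshold, a 1:3 expander applies gain = (3−1)×(T − x) of attenuation.
(3−1) × 17 = 34 dB, so output = -37 − 34 = -71 dBFS.

-71 dBFS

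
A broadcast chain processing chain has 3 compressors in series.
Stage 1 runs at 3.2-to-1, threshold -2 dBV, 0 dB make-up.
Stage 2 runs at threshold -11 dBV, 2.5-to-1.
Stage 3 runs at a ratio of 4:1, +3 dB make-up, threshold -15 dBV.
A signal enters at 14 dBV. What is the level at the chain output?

Stage 1: overshoot 16 dB → 16/3.2 = 5 dB → 3 dBV.
Stage 2: 3 dBV is 14 dB over -11 dBV; at 2.5:1 that becomes 5.6 dB over, giving -5.4 dBV.
Stage 3: -5.4 dBV is 9.6 dB over -15 dBV; at 4:1 that becomes 2.4 dB over, giving -12.6 dBV; +3 dB make-up → -9.6 dBV.

-9.6 dBV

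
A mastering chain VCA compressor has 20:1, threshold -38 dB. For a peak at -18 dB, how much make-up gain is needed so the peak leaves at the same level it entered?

Overshoot 20 dB → 20/20 = 1 dB after compression, so the compressed level is -38 + 1 = -37 dB.
Make-up = target − compressed = -18 − (-37) = 19 dB.

19 dB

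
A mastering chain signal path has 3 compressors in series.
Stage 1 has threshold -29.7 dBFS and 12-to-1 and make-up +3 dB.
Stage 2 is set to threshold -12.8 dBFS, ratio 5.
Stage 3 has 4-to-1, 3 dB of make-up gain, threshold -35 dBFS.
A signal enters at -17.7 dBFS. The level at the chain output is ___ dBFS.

Stage 1: overshoot 12 dB → 12/12 = 1 dB → -28.7 dBFS; +3 dB make-up → -25.7 dBFS.
Stage 2: -25.7 dBFS ≤ -12.8 dBFS, so stage 2 doesn't engage; output -25.7 dBFS.
Stage 3: 9.3 dB above -35 dBFS, reduced 4:1 to 2.325 dB above → -32.675 dBFS; +3 dB make-up → -29.675 dBFS.

-29.675 dBFS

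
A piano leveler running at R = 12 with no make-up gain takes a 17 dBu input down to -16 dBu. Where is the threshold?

Input is 36 dB above T (since output overshoot × R = input overshoot: (-16 − T)·12 = 17 − T gives T = -19 dBu).
Check: -19 + (17 − (-19))/12 = -19 + 3 = -16 dBu. ✓

-19 dBu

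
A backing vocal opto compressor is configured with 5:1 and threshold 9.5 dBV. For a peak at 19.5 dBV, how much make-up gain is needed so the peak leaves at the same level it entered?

8 dB

Overshoot 10 dB → 10/5 = 2 dB after compression, so the compressed level is 9.5 + 2 = 11.5 dBV.
Make-up = target − compressed = 19.5 − 11.5 = 8 dB.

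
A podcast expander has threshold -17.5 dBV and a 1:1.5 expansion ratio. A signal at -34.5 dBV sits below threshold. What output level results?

-43 dBV

The input is 17 dB below the -17.5 dBV threshold.
A 1:1.5 expander multiplies undershoot by 1.5: 17 × 1.5 = 25.5 dB below threshold.
Output = -17.5 − 25.5 = -43 dBV.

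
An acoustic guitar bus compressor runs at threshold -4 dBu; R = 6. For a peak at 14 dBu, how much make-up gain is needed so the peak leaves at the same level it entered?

15 dB

Without make-up, output = threshold + overshoot/6 = -4 + 3 = -1 dBu.
Gap to target: 15 dB.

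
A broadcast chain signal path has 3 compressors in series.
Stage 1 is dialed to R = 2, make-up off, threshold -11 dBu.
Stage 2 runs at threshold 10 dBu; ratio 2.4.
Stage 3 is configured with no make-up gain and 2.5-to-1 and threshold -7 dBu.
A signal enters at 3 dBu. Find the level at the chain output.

-5.8 dBu

Stage 1: 3 dBu is 14 dB over -11 dBu; at 2:1 that becomes 7 dB over, giving -4 dBu.
Stage 2: -4 dBu ≤ 10 dBu, so stage 2 doesn't engage; output -4 dBu.
Stage 3: 3 dB above -7 dBu, reduced 2.5:1 to 1.2 dB above → -5.8 dBu.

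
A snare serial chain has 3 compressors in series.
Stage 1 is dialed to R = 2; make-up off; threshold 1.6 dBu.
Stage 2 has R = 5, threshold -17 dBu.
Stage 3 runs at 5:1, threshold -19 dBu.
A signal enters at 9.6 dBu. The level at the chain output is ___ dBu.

Stage 1: 9.6 dBu is 8 dB over 1.6 dBu; at 2:1 that becomes 4 dB over, giving 5.6 dBu.
Stage 2: overshoot 22.6 dB → 22.6/5 = 4.52 dB → -12.48 dBu.
Stage 3: -12.48 dBu is 6.52 dB over -19 dBu; at 5:1 that becomes 1.304 dB over, giving -17.696 dBu.

-17.696 dBu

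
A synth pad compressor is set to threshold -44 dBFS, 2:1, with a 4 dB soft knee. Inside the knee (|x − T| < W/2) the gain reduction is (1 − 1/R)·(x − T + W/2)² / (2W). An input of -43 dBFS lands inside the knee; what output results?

x − T + W/2 = -43 − (-44) + 2 = 3.
GR = (1 − 1/2) × 3² / 8 = 0.5 × 9 / 8 = 0.5625 dB.
Output = -43 − 0.5625 = -43.5625 dBFS.

-43.5625 dBFS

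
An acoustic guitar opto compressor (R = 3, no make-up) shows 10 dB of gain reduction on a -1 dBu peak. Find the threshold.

-16 dBu

Let T be the threshold. Output overshoot = (input overshoot)/R, so -11 − T = (-1 − T)/3.
3·(-11 − T) = -1 − T → 2·T = -33 − (-1) = -32.
T = -32/2 = -16 dBu.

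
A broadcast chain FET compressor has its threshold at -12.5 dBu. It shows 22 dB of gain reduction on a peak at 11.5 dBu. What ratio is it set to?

Input overshoot = 11.5 − (-12.5) = 24 dB.
Output overshoot = 24 − 22 = 2 dB.
Ratio = input overshoot / output overshoot = 24 / 2 = 12.

12:1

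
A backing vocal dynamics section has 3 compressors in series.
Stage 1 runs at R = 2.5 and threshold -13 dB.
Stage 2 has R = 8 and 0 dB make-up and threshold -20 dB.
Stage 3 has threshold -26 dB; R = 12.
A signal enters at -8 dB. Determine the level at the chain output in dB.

-25.40625 dB

Stage 1: 5 dB above -13 dB, reduced 2.5:1 to 2 dB above → -11 dB.
Stage 2: overshoot 9 dB → 9/8 = 1.125 dB → -18.875 dB.
Stage 3: overshoot 7.125 dB → 7.125/12 = 0.59375 dB → -25.40625 dB.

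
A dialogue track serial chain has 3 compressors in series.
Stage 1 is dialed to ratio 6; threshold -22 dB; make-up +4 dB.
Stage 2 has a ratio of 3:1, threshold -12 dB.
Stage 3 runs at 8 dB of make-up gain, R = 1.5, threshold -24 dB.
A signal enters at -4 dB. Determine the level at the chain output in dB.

Stage 1: overshoot 18 dB → 18/6 = 3 dB → -19 dB; +4 dB make-up → -15 dB.
Stage 2: below threshold (-15 ≤ -12); passes unchanged; output -15 dB.
Stage 3: overshoot 9 dB → 9/1.5 = 6 dB → -18 dB; +8 dB make-up → -10 dB.

-10 dB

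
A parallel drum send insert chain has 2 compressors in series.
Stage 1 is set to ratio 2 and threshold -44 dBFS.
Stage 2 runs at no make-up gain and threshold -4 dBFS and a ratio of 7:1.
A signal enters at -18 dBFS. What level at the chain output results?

-31 dBFS

Stage 1: -18 dBFS is 26 dB over -44 dBFS; at 2:1 that becomes 13 dB over, giving -31 dBFS.
Stage 2: -31 dBFS ≤ -4 dBFS, so stage 2 doesn't engage; output -31 dBFS.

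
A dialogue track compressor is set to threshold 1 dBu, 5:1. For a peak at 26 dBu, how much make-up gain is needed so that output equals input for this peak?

Overshoot 25 dB → 25/5 = 5 dB after compression, so the compressed level is 1 + 5 = 6 dBu.
Make-up = target − compressed = 26 − 6 = 20 dB.

20 dB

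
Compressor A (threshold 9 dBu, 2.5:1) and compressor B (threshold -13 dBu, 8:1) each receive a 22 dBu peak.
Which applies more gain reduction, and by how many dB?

B, by 22.825 dB

A: 13 dB over, compressed to 5.2 dB over, so 7.8 dB of GR.
B: 35 dB over, compressed to 4.375 dB over, so 30.625 dB of GR.
B applies 22.825 dB more gain reduction.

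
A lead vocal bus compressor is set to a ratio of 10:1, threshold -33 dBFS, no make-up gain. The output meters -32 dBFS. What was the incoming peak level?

The compressed level sits -32 − (-33) = 1 dB over threshold.
Before 10:1 compression the overshoot was 1 × 10 = 10 dB, so input = -33 + 10 = -23 dBFS.

-23 dBFS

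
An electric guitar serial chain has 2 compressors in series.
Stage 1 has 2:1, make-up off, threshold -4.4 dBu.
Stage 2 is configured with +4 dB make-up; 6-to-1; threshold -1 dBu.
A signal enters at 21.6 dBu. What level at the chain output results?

Stage 1: 21.6 dBu is 26 dB over -4.4 dBu; at 2:1 that becomes 13 dB over, giving 8.6 dBu.
Stage 2: 9.6 dB above -1 dBu, reduced 6:1 to 1.6 dB above → 0.6 dBu; +4 dB make-up → 4.6 dBu.

4.6 dBu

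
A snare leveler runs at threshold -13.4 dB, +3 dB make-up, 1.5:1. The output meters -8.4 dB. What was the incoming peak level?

-10.4 dB

Stripping the +3 dB make-up gives -11.4 dB at the gain stage.
That's 2 dB above the -13.4 dB threshold.
Undo the ratio: input overshoot = 2 × 1.5 = 3 dB, giving input = -10.4 dB.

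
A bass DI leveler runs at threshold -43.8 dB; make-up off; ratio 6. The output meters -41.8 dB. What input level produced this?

Post-compression overshoot = -41.8 − (-43.8) = 2 dB.
Undo the ratio: input overshoot = 2 × 6 = 12 dB, giving input = -31.8 dB.

-31.8 dB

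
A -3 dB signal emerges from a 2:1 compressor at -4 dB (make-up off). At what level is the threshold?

Input is 2 dB above T (since output overshoot × R = input overshoot: (-4 − T)·2 = -3 − T gives T = -5 dB).
Check: -5 + (-3 − (-5))/2 = -5 + 1 = -4 dB. ✓

-5 dB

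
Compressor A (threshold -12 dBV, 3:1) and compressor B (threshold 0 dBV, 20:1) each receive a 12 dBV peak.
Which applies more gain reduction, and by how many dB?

A, by 4.6 dB

A: overshoot 24 dB → output overshoot 8 dB → GR 16 dB.
B: overshoot 12 dB → output overshoot 0.6 dB → GR 11.4 dB.
A applies 4.6 dB more gain reduction.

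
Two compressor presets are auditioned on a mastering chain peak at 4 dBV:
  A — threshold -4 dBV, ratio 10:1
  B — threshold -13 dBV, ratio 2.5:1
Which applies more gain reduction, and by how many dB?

B, by 3 dB

A: GR = 8 − 8/10 = 7.2 dB.
B: GR = 17 − 17/2.5 = 10.2 dB.
B applies 3 dB more gain reduction.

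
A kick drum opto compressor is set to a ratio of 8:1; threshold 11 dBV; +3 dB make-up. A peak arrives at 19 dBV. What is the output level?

The input is 8 dB above the 11 dBV threshold.
At 8:1 the overshoot is divided by 8, leaving 1 dB above threshold.
So the level is 11 + 1 = 12 dBV; make-up adds 3 dB, giving 15 dBV.

15 dBV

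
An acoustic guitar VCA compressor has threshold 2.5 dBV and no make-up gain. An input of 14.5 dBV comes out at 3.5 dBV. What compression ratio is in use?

Input overshoot = 14.5 − 2.5 = 12 dB; output overshoot = 3.5 − 2.5 = 1 dB.
Ratio = 12 / 1 = 12.

12:1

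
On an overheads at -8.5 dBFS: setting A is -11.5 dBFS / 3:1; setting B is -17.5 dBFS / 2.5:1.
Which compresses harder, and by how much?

B, by 3.4 dB

A: overshoot 3 dB → output overshoot 1 dB → GR 2 dB.
B: overshoot 9 dB → output overshoot 3.6 dB → GR 5.4 dB.
B applies 3.4 dB more gain reduction.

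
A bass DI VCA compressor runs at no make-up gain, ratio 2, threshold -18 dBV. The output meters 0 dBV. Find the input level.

18 dBV

The compressed level sits 0 − (-18) = 18 dB over threshold.
Input overshoot = R × output overshoot = 36 dB → input = -18 + 36 = 18 dBV.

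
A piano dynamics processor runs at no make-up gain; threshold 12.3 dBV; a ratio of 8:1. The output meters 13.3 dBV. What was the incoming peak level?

That's 1 dB above the 12.3 dBV threshold.
Undo the ratio: input overshoot = 1 × 8 = 8 dB, giving input = 20.3 dBV.

20.3 dBV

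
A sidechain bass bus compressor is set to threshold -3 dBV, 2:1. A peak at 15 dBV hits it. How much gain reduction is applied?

9 dB

The signal is 18 dB above threshold.
After 2:1 compression the overshoot becomes 18/2 = 9 dB.
GR = overshoot in − overshoot out = 18 − 9 = 9 dB.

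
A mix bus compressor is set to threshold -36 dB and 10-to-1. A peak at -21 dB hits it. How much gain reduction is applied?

Overshoot = -21 − (-36) = 15 dB.
A 10:1 ratio leaves 1.5 dB of that excess.
GR = overshoot in − overshoot out = 15 − 1.5 = 13.5 dB.

13.5 dB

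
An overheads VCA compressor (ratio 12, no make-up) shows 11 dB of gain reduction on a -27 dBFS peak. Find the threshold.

-39 dBFS

Let T be the threshold. Output overshoot = (input overshoot)/R, so -38 − T = (-27 − T)/12.
12·(-38 − T) = -27 − T → 11·T = -456 − (-27) = -429.
T = -429/11 = -39 dBFS.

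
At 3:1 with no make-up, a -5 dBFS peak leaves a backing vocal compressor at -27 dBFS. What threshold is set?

Input is 33 dB above T (since output overshoot × R = input overshoot: (-27 − T)·3 = -5 − T gives T = -38 dBFS).
Check: -38 + (-5 − (-38))/3 = -38 + 11 = -27 dBFS. ✓

-38 dBFS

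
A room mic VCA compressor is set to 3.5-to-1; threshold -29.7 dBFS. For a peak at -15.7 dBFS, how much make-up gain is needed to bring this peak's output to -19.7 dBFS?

The peak compresses to -29.7 + 14/3.5 = -25.7 dBFS.
To reach -19.7 dBFS requires -19.7 − (-25.7) = 6 dB of make-up.

6 dB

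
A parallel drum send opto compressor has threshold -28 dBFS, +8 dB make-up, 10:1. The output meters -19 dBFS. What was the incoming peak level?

-18 dBFS

Before make-up, the level was -19 − 8 = -27 dBFS.
Post-compression overshoot = -27 − (-28) = 1 dB.
Input overshoot = R × output overshoot = 10 dB → input = -28 + 10 = -18 dBFS.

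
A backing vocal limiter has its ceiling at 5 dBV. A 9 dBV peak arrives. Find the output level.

5 dBV

The limiter clamps the peak to its 5 dBV ceiling.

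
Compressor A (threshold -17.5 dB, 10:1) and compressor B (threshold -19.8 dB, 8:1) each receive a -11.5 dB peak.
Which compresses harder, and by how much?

A: GR = 6 − 6/10 = 5.4 dB.
B: GR = 8.3 − 8.3/8 = 7.2625 dB.
Difference: 1.8625 dB in favour of B.

B, by 1.8625 dB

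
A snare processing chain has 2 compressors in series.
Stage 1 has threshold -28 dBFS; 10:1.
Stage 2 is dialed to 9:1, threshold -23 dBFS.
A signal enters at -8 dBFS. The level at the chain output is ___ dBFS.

Stage 1: 20 dB above -28 dBFS, reduced 10:1 to 2 dB above → -26 dBFS.
Stage 2: -26 dBFS ≤ -23 dBFS, so stage 2 doesn't engage; output -26 dBFS.

-26 dBFS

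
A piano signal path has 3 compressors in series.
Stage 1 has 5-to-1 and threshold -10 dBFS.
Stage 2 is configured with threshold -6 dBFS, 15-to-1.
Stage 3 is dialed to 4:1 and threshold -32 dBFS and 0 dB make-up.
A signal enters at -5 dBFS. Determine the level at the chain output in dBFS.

Stage 1: 5 dB above -10 dBFS, reduced 5:1 to 1 dB above → -9 dBFS.
Stage 2: -9 dBFS ≤ -6 dBFS, so stage 2 doesn't engage; output -9 dBFS.
Stage 3: -9 dBFS is 23 dB over -32 dBFS; at 4:1 that becomes 5.75 dB over, giving -26.25 dBFS.

-26.25 dBFS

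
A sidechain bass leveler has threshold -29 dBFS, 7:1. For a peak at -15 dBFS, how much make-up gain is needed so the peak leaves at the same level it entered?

12 dB

Overshoot 14 dB → 14/7 = 2 dB after compression, so the compressed level is -29 + 2 = -27 dBFS.
Make-up = target − compressed = -15 − (-27) = 12 dB.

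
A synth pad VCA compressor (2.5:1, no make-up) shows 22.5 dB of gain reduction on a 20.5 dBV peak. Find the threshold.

Let T be the threshold. Output overshoot = (input overshoot)/R, so -2 − T = (20.5 − T)/2.5.
2.5·(-2 − T) = 20.5 − T → 1.5·T = -5 − 20.5 = -25.5.
T = -25.5/1.5 = -17 dBV.

-17 dBV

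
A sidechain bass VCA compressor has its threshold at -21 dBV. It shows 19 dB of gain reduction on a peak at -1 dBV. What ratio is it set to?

20:1

Input overshoot = -1 − (-21) = 20 dB.
Output overshoot = 20 − 19 = 1 dB.
Ratio = input overshoot / output overshoot = 20 / 1 = 20.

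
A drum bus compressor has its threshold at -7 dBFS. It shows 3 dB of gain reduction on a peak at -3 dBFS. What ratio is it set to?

Input overshoot = -3 − (-7) = 4 dB.
Output overshoot = 4 − 3 = 1 dB.
Ratio = input overshoot / output overshoot = 4 / 1 = 4.

4:1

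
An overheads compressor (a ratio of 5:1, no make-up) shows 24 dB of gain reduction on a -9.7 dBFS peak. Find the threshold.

-39.7 dBFS

Gain reduction = -9.7 − (-33.7) = 24 dB; output overshoot = GR / (R − 1) = 24 / 4 = 6 dB.
Threshold = output − output overshoot = -33.7 − 6 = -39.7 dBFS.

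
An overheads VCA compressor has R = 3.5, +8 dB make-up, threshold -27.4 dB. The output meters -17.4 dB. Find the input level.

Remove make-up: -17.4 − 8 = -25.4 dB.
That's 2 dB above the -27.4 dB threshold.
Input overshoot = R × output overshoot = 7 dB → input = -27.4 + 7 = -20.4 dB.

-20.4 dB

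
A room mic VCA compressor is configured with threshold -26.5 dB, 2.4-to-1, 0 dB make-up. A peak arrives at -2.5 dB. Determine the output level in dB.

-16.5 dB

The input is 24 dB above the -26.5 dB threshold.
The 24 dB excess becomes 10 dB after 2.4:1 reduction.
Output = -26.5 + 10 = -16.5 dB.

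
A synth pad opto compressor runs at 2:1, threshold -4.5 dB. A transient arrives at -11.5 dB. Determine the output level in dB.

-11.5 dB

-11.5 dB is 7 dB below the -4.5 dB threshold, so no gain reduction is applied.
Output = input = -11.5 dB.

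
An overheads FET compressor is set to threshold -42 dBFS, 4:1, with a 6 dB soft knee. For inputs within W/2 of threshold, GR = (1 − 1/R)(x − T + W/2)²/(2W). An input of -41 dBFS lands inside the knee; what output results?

x − T + W/2 = -41 − (-42) + 3 = 4.
GR = (1 − 1/4) × 4² / 12 = 0.75 × 16 / 12 = 1 dB.
Output = -41 − 1 = -42 dBFS.

-42 dBFS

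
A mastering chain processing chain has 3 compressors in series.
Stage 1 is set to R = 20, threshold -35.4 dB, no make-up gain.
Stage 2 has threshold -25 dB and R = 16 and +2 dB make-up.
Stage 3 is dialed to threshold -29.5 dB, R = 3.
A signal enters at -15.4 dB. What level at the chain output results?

Stage 1: -15.4 dB is 20 dB over -35.4 dB; at 20:1 that becomes 1 dB over, giving -34.4 dB.
Stage 2: below threshold (-34.4 ≤ -25); passes unchanged; make-up brings it to -32.4 dB.
Stage 3: -32.4 dB ≤ -29.5 dB, so stage 3 doesn't engage; output -32.4 dB.

-32.4 dB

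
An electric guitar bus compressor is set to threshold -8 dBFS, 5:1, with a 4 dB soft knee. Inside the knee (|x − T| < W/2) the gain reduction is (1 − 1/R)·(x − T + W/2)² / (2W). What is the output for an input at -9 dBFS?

-9.1 dBFS

x − T + W/2 = -9 − (-8) + 2 = 1.
GR = (1 − 1/5) × 1² / 8 = 0.8 × 1 / 8 = 0.1 dB.
Output = -9 − 0.1 = -9.1 dBFS.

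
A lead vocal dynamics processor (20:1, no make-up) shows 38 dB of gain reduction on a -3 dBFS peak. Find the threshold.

-43 dBFS

Gain reduction = -3 − (-41) = 38 dB; output overshoot = GR / (R − 1) = 38 / 19 = 2 dB.
Threshold = output − output overshoot = -41 − 2 = -43 dBFS.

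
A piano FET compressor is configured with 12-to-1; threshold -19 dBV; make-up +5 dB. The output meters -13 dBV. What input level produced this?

Remove make-up: -13 − 5 = -18 dBV.
The compressed level sits -18 − (-19) = 1 dB over threshold.
Input overshoot = R × output overshoot = 12 dB → input = -19 + 12 = -7 dBV.

-7 dBV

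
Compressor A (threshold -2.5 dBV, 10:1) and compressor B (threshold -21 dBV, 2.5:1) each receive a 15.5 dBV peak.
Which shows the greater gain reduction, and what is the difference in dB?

B, by 5.7 dB

A: GR = 18 − 18/10 = 16.2 dB.
B: GR = 36.5 − 36.5/2.5 = 21.9 dB.
Difference: 5.7 dB in favour of B.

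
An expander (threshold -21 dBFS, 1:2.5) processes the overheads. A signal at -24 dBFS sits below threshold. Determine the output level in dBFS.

-28.5 dBFS

Below threshold, a 1:2.5 expander applies gain = (2.5−1)×(T − x) of attenuation.
(2.5−1) × 3 = 4.5 dB, so output = -24 − 4.5 = -28.5 dBFS.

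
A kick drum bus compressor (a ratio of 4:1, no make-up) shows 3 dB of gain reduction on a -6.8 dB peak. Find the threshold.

-10.8 dB

Gain reduction = -6.8 − (-9.8) = 3 dB; output overshoot = GR / (R − 1) = 3 / 3 = 1 dB.
Threshold = output − output overshoot = -9.8 − 1 = -10.8 dB.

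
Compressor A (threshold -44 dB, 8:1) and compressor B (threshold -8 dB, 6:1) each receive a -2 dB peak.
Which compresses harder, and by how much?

A, by 31.75 dB

A: GR = 42 − 42/8 = 36.75 dB.
B: GR = 6 − 6/6 = 5 dB.
Difference: 31.75 dB in favour of A.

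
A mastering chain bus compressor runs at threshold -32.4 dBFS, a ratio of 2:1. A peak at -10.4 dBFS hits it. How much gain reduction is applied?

The signal is 22 dB above threshold.
At 2:1, output sits 22/2 = 11 dB above threshold.
GR = overshoot in − overshoot out = 22 − 11 = 11 dB.

11 dB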